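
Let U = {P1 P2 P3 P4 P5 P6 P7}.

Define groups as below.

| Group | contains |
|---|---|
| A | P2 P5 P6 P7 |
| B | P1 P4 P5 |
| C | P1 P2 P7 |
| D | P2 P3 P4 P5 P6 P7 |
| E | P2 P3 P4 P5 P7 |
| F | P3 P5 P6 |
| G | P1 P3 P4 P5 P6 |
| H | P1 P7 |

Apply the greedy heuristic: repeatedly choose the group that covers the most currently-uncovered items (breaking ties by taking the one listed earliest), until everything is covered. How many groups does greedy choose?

Greedy: pick D (covers 6 new) → pick B (covers 1 new). Total picks: 2.

2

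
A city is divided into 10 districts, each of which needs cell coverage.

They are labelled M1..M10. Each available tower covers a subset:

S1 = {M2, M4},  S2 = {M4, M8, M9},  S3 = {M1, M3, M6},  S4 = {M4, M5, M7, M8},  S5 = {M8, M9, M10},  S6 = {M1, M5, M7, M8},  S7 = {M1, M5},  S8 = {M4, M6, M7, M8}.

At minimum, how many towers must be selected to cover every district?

S1 and S3 and S4 and S5 together: S1 ∪ S3 ∪ S4 ∪ S5 = {M1, M2, M3, M4, M5, M6, M7, M8, M9, M10} — every district is covered.
Only S5 contains M10, so S5 is forced; the remaining 7 districts need at least 3 more towers (each remaining tower adds at most 3) — so at least 4 towers are needed, and 4 is optimal.

4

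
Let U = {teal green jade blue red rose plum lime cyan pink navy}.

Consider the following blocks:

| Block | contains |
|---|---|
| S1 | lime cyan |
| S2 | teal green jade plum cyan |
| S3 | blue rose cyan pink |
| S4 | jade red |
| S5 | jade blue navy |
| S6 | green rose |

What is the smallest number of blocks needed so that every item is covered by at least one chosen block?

5

S1, S2, S3, S4, and S5 cover everything between them: the union {teal, green, jade, blue, red, rose, plum, lime, cyan, pink, navy} is all of U.
No 4 of the 6 blocks cover everything (all 15 combinations miss at least one item), so 5 is optimal.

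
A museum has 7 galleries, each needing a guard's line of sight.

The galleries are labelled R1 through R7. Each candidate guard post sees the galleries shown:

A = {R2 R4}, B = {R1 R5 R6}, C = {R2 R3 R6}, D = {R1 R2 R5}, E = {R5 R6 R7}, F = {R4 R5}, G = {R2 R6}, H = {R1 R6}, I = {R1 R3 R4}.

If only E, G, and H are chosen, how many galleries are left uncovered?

2

Union of E, G, H = {R1, R2, R5, R6, R7}.
Not covered: R3, R4 — 2 galleries.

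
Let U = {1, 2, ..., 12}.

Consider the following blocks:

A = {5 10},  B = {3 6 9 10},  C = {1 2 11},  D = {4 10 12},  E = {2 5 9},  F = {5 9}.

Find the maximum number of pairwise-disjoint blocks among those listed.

C, D, F are pairwise disjoint (C={1,2,11}; D={4,10,12}; F={5,9}).
Every remaining block overlaps one of these, and no 4 of the listed blocks are pairwise disjoint, so 3 is the maximum.

3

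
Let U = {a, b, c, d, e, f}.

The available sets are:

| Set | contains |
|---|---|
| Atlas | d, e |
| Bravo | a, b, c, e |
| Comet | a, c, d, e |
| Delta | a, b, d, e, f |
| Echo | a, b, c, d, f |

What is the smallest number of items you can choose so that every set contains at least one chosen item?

2

The 2 items {e, f} hit every set.
No single item lies in every set, so at least 2 are needed and 2 is optimal.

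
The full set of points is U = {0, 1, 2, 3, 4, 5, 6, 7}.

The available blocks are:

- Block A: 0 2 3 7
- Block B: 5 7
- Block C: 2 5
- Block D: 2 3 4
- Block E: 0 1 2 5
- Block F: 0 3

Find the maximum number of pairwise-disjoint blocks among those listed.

2

B, D are pairwise disjoint (B={5,7}; D={2,3,4}).
Every remaining block overlaps one of these, and no 3 of the listed blocks are pairwise disjoint, so 2 is the maximum.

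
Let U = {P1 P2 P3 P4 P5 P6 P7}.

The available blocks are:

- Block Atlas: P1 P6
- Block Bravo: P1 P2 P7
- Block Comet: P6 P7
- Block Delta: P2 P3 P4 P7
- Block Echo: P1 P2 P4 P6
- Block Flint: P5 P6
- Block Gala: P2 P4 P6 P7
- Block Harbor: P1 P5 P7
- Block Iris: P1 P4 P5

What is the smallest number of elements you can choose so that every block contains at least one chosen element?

3

The 3 elements {P5, P6, P7} hit every block.
No choice of 2 elements meets every block, so 3 is the minimum.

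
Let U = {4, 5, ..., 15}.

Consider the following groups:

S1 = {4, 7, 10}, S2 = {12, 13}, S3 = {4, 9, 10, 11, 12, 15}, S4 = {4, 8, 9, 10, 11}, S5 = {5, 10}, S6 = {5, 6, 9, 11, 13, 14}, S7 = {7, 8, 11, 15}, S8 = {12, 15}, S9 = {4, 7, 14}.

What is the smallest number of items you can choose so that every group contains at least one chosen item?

4

The 4 items {7, 10, 13, 15} hit every group.
No choice of 3 items meets every group, so 4 is the minimum.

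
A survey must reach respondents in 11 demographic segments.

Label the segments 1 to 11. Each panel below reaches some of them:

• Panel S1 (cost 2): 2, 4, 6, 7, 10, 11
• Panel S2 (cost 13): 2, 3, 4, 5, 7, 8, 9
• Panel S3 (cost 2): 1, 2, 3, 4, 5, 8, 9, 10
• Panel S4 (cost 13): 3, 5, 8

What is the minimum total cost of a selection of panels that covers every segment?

S1, S3 together cover every segment (S1 ∪ S3 = {1, 2, 3, 4, 5, 6, 7, 8, 9, 10, 11}); total cost 2 + 2 = 4.
No covering selection has total cost below 4.

4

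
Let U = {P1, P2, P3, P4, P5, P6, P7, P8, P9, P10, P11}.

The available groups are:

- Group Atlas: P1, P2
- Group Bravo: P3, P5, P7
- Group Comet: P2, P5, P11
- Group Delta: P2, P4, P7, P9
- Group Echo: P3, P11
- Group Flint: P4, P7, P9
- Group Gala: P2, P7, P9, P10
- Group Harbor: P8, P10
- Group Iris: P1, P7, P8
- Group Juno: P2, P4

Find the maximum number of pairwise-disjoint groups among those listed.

Atlas, Echo, Flint, Harbor are pairwise disjoint (Atlas={P1,P2}; Echo={P3,P11}; Flint={P4,P7,P9}; Harbor={P8,P10}).
Every remaining group overlaps one of these, and no 5 of the listed groups are pairwise disjoint, so 4 is the maximum.

4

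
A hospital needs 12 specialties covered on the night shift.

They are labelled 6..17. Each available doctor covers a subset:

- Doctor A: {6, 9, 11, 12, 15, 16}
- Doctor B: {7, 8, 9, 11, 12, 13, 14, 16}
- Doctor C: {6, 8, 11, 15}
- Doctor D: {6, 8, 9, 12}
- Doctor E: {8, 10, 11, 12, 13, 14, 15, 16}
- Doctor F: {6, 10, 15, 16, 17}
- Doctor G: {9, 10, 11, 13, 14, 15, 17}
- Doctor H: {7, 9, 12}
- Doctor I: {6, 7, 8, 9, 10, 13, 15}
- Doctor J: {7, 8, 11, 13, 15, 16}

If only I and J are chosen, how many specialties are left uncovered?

Union of I, J = {6, 7, 8, 9, 10, 11, 13, 15, 16}.
Not covered: 12, 14, 17 — 3 specialties.

3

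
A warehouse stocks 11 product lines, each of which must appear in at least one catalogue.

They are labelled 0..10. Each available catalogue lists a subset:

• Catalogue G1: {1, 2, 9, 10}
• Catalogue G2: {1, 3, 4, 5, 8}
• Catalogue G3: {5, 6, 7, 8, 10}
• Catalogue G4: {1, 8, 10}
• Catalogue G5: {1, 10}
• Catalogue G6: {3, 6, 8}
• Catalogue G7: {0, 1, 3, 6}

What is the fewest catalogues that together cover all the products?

Take {G1, G2, G3, G7}. Their union is {0, 1, 2, 3, 4, 5, 6, 7, 8, 9, 10}, which is all 11 products.
No 3 of the 7 catalogues cover everything (all 35 combinations miss at least one product), so 4 is optimal.

4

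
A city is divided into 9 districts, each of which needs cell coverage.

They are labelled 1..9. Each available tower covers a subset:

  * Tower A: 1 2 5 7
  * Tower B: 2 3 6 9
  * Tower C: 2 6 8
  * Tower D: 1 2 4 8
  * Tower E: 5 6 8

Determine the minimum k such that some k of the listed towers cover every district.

3

Take {A, B, D}. Their union is {1, 2, 3, 4, 5, 6, 7, 8, 9}, which is all 9 districts.
Each tower has at most 4 districts, and 2·4 = 8 < 9 — so at least 3 towers are needed, and 3 is optimal.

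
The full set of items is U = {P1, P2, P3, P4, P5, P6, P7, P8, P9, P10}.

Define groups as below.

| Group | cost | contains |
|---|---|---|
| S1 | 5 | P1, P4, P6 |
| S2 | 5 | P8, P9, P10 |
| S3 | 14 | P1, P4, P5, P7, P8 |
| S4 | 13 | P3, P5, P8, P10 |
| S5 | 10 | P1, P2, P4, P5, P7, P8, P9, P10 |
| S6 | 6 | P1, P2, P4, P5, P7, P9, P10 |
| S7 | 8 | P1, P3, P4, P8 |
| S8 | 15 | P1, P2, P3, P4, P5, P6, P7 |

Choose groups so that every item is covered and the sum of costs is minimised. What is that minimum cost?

S1, S6, S7 together cover every item (S1 ∪ S6 ∪ S7 = {P1, P2, P3, P4, P5, P6, P7, P8, P9, P10}); total cost 5 + 6 + 8 = 19.
No covering selection has total cost below 19.

19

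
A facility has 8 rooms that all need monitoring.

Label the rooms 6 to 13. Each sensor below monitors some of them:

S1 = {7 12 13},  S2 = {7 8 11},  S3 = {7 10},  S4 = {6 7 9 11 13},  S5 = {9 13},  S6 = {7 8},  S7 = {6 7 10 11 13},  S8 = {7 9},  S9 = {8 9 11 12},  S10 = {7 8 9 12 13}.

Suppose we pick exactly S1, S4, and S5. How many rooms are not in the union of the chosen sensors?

2

Union of S1, S4, S5 = {6, 7, 9, 11, 12, 13}.
Not covered: 8, 10 — 2 rooms.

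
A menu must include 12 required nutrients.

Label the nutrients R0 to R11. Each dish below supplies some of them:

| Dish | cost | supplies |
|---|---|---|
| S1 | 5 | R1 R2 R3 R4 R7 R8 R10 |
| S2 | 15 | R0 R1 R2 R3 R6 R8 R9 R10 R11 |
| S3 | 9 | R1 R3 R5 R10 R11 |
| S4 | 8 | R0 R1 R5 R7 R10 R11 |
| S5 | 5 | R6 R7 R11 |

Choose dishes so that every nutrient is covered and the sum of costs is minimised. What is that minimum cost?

S1, S2, S4 together cover every nutrient (S1 ∪ S2 ∪ S4 = {R0, R1, R2, R3, R4, R5, R6, R7, R8, R9, R10, R11}); total cost 5 + 15 + 8 = 28.
The greedy pick S1, S5, S4, S2 costs 33; no covering selection beats 28.

28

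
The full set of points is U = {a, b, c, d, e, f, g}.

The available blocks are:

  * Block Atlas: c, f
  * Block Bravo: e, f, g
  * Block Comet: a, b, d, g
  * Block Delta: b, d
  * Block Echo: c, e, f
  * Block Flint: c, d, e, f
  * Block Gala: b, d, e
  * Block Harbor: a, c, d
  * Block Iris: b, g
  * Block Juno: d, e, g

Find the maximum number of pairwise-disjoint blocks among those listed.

2

Echo, Iris are pairwise disjoint (Echo={c,e,f}; Iris={b,g}).
Every remaining block overlaps one of these, and no 3 of the listed blocks are pairwise disjoint, so 2 is the maximum.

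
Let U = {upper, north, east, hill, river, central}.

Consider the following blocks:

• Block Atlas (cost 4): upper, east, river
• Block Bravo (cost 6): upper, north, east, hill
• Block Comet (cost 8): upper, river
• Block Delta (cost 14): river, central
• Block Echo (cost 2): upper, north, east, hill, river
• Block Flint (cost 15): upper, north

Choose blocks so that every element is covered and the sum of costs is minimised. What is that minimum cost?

Delta, Echo together cover every element (Delta ∪ Echo = {upper, north, east, hill, river, central}); total cost 14 + 2 = 16.
No covering selection has total cost below 16.

16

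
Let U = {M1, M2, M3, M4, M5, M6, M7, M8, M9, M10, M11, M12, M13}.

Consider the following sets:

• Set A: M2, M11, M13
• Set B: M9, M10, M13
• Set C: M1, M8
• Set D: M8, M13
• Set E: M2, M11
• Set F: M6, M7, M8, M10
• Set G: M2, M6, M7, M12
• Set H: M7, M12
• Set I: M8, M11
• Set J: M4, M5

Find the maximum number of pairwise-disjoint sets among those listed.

B, C, E, H, J are pairwise disjoint (B={M9,M10,M13}; C={M1,M8}; E={M2,M11}; H={M7,M12}; J={M4,M5}).
Every remaining set overlaps one of these, and no 6 of the listed sets are pairwise disjoint, so 5 is the maximum.

5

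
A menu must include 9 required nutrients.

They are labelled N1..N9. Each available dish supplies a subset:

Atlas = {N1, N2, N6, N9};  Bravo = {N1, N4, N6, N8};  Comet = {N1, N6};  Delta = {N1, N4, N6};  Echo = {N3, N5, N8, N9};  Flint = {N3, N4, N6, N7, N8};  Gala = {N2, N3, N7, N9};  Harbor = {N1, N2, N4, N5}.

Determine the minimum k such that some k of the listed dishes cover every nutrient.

Take {Delta, Echo, Gala}. Their union is {N1, N2, N3, N4, N5, N6, N7, N8, N9}, which is all 9 nutrients.
No 2 of the 8 dishes cover everything (all 28 combinations miss at least one nutrient), so 3 is optimal.

3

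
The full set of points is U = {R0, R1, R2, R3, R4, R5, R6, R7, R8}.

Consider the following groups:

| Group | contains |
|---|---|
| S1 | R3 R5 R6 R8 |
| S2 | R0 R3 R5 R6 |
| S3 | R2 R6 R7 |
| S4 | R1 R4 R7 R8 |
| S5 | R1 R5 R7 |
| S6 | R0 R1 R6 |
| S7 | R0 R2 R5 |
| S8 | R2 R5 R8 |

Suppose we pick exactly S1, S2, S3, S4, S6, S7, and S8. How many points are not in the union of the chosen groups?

Union of S1, S2, S3, S4, S6, S7, S8 = {R0, R1, R2, R3, R4, R5, R6, R7, R8} — that's every point, so 0 are uncovered.

0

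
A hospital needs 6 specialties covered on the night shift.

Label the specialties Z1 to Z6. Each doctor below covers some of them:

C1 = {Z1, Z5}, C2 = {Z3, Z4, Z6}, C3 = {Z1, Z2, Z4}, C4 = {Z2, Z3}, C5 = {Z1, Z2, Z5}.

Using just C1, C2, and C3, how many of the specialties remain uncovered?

0

Union of C1, C2, C3 = {Z1, Z2, Z3, Z4, Z5, Z6} — that's every specialty, so 0 are uncovered.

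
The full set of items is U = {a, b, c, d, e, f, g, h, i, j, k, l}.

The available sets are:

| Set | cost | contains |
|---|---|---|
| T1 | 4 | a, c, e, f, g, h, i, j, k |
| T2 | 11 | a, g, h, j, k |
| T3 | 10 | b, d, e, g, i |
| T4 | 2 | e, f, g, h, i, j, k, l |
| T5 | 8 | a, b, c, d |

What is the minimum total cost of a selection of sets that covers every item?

10

T4, T5 together cover every item (T4 ∪ T5 = {a, b, c, d, e, f, g, h, i, j, k, l}); total cost 2 + 8 = 10.
The greedy pick T4, T1, T5 costs 14; no covering selection beats 10.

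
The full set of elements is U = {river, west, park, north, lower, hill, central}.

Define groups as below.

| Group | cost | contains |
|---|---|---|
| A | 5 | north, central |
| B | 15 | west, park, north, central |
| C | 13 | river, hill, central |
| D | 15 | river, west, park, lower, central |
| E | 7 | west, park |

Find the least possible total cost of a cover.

33

A, C, D together cover every element (A ∪ C ∪ D = {river, west, park, north, lower, hill, central}); total cost 5 + 13 + 15 = 33.
The greedy pick A, E, C, D costs 40; no covering selection beats 33.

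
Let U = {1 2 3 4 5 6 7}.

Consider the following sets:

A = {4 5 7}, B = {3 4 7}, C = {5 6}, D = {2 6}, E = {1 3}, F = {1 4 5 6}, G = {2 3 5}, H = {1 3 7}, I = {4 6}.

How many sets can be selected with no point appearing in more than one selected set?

3

A, D, E are pairwise disjoint (A={4,5,7}; D={2,6}; E={1,3}).
Every remaining set overlaps one of these, and no 4 of the listed sets are pairwise disjoint, so 3 is the maximum.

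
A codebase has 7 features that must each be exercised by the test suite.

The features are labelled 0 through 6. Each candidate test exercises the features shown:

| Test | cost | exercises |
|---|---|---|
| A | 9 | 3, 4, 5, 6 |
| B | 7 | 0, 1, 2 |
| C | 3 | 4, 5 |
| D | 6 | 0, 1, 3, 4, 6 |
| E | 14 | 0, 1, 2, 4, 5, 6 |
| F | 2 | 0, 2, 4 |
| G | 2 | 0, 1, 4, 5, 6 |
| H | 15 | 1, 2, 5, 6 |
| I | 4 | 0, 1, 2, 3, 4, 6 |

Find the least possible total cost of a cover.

6

G, I together cover every feature (G ∪ I = {0, 1, 2, 3, 4, 5, 6}); total cost 2 + 4 = 6.
The greedy pick G, F, I costs 8; no covering selection beats 6.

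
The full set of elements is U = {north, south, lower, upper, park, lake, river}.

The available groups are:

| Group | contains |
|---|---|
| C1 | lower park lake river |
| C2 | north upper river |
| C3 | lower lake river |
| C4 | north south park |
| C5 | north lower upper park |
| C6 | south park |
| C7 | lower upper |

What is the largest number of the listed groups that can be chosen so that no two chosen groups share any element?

C6, C7 are pairwise disjoint (C6={south,park}; C7={lower,upper}).
Every remaining group overlaps one of these, and no 3 of the listed groups are pairwise disjoint, so 2 is the maximum.

2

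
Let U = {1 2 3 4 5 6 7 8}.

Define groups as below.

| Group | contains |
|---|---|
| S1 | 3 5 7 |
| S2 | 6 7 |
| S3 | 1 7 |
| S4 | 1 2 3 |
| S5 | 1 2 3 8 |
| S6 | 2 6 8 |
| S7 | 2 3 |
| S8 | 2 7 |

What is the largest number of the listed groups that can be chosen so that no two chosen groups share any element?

2

S2, S5 are pairwise disjoint (S2={6,7}; S5={1,2,3,8}).
Every remaining group overlaps one of these, and no 3 of the listed groups are pairwise disjoint, so 2 is the maximum.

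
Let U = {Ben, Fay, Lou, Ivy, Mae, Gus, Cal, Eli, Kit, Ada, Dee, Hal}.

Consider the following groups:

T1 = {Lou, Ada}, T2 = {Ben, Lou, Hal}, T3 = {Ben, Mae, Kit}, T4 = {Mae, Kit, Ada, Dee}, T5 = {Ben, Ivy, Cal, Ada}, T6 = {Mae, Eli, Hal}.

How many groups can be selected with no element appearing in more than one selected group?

2

T1, T6 are pairwise disjoint (T1={Lou,Ada}; T6={Mae,Eli,Hal}).
Every remaining group overlaps one of these, and no 3 of the listed groups are pairwise disjoint, so 2 is the maximum.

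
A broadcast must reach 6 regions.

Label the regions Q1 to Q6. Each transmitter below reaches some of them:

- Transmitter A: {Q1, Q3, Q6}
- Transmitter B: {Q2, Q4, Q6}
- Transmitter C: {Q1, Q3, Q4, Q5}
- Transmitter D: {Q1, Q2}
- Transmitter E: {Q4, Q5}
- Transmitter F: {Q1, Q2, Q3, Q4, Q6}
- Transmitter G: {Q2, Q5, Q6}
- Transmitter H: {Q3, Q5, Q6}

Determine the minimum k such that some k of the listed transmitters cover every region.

Take {B, C}. Their union is {Q1, Q2, Q3, Q4, Q5, Q6}, which is all 6 regions.
No single transmitter has all 6 regions (the largest, F, has 5), so 2 is optimal.

2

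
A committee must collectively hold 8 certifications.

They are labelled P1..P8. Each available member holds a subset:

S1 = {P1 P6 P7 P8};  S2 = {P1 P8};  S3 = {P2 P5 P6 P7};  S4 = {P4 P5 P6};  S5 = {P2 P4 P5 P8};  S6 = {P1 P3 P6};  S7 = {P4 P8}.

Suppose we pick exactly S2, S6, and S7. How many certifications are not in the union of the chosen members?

3

Union of S2, S6, S7 = {P1, P3, P4, P6, P8}.
Not covered: P2, P5, P7 — 3 certifications.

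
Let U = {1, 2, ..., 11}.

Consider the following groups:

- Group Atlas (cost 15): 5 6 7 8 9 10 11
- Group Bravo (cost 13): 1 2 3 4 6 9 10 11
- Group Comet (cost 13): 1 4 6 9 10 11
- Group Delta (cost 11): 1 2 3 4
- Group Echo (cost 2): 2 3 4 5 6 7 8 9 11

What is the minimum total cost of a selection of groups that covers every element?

Bravo, Echo together cover every element (Bravo ∪ Echo = {1, 2, 3, 4, 5, 6, 7, 8, 9, 10, 11}); total cost 13 + 2 = 15.
No covering selection has total cost below 15.

15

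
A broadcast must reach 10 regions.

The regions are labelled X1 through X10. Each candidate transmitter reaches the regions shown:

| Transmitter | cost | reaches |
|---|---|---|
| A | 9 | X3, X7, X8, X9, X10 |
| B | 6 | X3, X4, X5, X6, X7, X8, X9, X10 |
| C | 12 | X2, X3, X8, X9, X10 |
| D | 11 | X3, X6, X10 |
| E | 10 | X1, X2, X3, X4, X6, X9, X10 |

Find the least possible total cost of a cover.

16

B, E together cover every region (B ∪ E = {X1, X2, X3, X4, X5, X6, X7, X8, X9, X10}); total cost 6 + 10 = 16.
No covering selection has total cost below 16.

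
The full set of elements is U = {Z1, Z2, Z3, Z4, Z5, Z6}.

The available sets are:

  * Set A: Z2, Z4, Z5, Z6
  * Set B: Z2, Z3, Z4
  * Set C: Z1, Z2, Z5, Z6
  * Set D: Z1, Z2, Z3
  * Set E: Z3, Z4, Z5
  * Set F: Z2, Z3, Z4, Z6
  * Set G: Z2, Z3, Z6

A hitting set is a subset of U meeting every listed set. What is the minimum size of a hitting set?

2

Take H = {Z3, Z6}. Each listed set contains at least one of these, so H is a hitting set of size 2.
No single element lies in every set, so at least 2 are needed and 2 is optimal.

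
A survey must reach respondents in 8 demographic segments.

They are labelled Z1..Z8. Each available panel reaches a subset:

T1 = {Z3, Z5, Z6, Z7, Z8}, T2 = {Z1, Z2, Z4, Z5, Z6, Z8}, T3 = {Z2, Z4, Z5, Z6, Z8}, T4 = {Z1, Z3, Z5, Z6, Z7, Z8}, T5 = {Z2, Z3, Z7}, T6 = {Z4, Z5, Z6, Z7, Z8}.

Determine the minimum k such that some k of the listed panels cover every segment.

2

T1 and T2 together: T1 ∪ T2 = {Z1, Z2, Z3, Z4, Z5, Z6, Z7, Z8} — every segment is covered.
No single panel has all 8 segments (the largest, T2, has 6), so 2 is optimal.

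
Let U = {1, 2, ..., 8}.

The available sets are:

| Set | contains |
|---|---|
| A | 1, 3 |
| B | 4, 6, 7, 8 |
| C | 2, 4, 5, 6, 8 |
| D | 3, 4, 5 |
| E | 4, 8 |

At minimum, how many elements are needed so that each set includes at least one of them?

2

H = {3, 8} meets every set (each contains at least one member of H), and |H| = 2.
The sets A, C are pairwise disjoint, so any hitting set needs a separate element for each — at least 2. Hence 2 is optimal.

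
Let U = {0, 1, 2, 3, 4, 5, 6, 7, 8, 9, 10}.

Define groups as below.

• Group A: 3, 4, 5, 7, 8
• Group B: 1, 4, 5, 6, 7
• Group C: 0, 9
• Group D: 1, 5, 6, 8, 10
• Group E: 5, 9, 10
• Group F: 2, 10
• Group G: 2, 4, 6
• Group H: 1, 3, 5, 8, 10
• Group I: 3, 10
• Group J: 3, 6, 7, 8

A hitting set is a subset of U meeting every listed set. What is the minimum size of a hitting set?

Take T = {0, 5, 6, 10}. Each listed group contains at least one of these, so T is a hitting set of size 4.
No choice of 3 points meets every group, so 4 is the minimum.

4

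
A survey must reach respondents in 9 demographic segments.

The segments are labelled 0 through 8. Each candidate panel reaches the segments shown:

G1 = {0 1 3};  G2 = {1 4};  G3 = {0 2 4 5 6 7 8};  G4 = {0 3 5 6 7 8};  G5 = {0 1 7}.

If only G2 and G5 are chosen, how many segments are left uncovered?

5

Union of G2, G5 = {0, 1, 4, 7}.
Not covered: 2, 3, 5, 6, 8 — 5 segments.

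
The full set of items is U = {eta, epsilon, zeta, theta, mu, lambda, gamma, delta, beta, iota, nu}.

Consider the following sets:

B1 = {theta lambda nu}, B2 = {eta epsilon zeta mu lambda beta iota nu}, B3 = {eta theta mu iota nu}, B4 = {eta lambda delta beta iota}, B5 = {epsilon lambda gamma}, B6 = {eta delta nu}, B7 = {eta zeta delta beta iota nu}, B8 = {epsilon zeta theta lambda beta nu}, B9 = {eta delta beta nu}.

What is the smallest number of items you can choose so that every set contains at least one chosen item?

The 2 items {eta, lambda} hit every set.
The sets B5, B7 are pairwise disjoint, so any hitting set needs a separate item for each — at least 2. Hence 2 is optimal.

2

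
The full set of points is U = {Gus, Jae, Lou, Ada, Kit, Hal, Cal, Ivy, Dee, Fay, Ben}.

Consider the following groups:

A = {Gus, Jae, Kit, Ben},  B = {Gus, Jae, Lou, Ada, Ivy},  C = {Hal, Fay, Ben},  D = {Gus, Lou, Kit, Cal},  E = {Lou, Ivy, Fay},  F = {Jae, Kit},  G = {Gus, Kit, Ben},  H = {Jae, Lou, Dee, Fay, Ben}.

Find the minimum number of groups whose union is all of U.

Take {B, C, D, H}. Their union is {Gus, Jae, Lou, Ada, Kit, Hal, Cal, Ivy, Dee, Fay, Ben}, which is all 11 points.
No 3 of the 8 groups cover everything (all 56 combinations miss at least one point), so 4 is optimal.

4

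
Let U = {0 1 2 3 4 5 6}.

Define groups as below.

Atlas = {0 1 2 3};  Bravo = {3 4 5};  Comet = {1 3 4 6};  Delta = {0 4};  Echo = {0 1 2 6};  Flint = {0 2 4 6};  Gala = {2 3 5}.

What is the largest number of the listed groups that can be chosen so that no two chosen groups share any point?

Delta, Gala are pairwise disjoint (Delta={0,4}; Gala={2,3,5}).
Every remaining group overlaps one of these, and no 3 of the listed groups are pairwise disjoint, so 2 is the maximum.

2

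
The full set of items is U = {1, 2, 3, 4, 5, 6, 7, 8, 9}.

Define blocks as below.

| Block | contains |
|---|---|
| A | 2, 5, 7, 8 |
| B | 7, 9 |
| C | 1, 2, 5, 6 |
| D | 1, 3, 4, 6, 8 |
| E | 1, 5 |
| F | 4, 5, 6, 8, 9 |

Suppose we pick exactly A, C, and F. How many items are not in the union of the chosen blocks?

Union of A, C, F = {1, 2, 4, 5, 6, 7, 8, 9}.
Not covered: 3 — 1 item.

1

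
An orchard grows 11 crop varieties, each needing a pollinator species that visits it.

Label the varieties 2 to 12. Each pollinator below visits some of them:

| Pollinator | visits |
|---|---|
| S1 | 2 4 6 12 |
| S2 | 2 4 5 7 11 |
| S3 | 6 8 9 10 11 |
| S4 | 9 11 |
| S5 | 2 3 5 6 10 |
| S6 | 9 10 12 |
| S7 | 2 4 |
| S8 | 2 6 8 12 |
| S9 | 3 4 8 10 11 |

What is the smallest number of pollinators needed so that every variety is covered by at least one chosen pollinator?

4

Take {S2, S5, S6, S9}. Their union is {2, 3, 4, 5, 6, 7, 8, 9, 10, 11, 12}, which is all 11 varieties.
No 3 of the 9 pollinators cover everything (all 84 combinations miss at least one variety), so 4 is optimal.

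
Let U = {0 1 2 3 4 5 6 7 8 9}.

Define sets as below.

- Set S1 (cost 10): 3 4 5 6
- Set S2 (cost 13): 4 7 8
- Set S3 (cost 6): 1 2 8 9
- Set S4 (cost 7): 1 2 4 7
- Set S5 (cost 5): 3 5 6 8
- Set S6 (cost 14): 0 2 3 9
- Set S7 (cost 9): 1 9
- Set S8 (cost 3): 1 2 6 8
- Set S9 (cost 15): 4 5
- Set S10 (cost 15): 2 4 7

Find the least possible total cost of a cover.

26

S4, S5, S6 together cover every item (S4 ∪ S5 ∪ S6 = {0, 1, 2, 3, 4, 5, 6, 7, 8, 9}); total cost 7 + 5 + 14 = 26.
The greedy pick S8, S5, S4, S3, S6 costs 35; no covering selection beats 26.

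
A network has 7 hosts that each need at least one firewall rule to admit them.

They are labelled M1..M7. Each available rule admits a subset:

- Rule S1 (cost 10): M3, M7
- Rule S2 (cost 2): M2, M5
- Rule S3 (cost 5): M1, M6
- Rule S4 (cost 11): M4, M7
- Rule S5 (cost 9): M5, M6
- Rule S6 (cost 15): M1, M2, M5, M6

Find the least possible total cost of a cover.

S1, S2, S3, S4 together cover every host (S1 ∪ S2 ∪ S3 ∪ S4 = {M1, M2, M3, M4, M5, M6, M7}); total cost 10 + 2 + 5 + 11 = 28.
No covering selection has total cost below 28.

28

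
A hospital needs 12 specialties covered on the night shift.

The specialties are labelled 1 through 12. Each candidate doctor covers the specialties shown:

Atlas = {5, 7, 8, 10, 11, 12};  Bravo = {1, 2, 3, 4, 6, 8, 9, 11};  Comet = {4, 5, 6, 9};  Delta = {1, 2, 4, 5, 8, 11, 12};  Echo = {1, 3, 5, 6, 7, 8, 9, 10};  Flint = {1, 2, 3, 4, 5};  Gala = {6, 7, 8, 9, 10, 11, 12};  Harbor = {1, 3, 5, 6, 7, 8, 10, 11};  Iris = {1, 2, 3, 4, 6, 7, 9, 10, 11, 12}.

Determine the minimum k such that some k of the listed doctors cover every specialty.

Take {Harbor, Iris}. Their union is {1, 2, 3, 4, 5, 6, 7, 8, 9, 10, 11, 12}, which is all 12 specialties.
No single doctor has all 12 specialties (the largest, Iris, has 10), so 2 is optimal.

2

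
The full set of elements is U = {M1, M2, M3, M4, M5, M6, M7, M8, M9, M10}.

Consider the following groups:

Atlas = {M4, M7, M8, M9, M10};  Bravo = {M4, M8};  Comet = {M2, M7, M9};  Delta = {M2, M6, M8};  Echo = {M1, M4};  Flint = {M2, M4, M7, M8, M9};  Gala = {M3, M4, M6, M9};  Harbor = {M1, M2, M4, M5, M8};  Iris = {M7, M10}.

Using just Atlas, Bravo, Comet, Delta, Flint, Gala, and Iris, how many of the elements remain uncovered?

Union of Atlas, Bravo, Comet, Delta, Flint, Gala, Iris = {M2, M3, M4, M6, M7, M8, M9, M10}.
Not covered: M1, M5 — 2 elements.

2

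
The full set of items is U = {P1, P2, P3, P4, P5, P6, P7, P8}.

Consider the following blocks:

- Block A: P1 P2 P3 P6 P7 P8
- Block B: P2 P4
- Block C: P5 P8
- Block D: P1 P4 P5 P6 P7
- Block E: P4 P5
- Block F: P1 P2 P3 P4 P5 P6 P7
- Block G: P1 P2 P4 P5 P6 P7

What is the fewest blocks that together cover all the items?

A and E cover everything between them: the union {P1, P2, P3, P4, P5, P6, P7, P8} is all of U.
No single block has all 8 items (the largest, F, has 7), so 2 is optimal.

2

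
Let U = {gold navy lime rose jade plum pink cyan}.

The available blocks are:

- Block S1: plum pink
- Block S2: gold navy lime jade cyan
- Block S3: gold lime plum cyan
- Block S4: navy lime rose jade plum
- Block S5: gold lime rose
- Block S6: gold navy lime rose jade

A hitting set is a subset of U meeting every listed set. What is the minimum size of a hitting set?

Take H = {gold, plum}. Each listed block contains at least one of these, so H is a hitting set of size 2.
The blocks S1, S2 are pairwise disjoint, so any hitting set needs a separate item for each — at least 2. Hence 2 is optimal.

2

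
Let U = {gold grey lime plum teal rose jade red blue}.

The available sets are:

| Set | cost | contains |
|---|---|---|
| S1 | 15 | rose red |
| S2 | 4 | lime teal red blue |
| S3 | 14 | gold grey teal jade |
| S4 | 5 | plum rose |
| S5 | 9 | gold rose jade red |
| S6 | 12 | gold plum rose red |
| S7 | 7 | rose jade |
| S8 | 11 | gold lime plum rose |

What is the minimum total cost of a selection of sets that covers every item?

23

S2, S3, S4 together cover every item (S2 ∪ S3 ∪ S4 = {gold, grey, lime, plum, teal, rose, jade, red, blue}); total cost 4 + 14 + 5 = 23.
The greedy pick S2, S4, S5, S3 costs 32; no covering selection beats 23.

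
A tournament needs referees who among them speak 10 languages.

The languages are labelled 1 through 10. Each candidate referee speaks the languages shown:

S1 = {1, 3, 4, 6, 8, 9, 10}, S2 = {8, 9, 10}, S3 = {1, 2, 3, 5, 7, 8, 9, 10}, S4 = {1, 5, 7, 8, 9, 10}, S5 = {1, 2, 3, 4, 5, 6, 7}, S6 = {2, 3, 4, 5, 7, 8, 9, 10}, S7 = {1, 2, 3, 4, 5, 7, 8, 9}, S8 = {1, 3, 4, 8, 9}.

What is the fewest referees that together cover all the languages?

2

S2 and S5 together: S2 ∪ S5 = {1, 2, 3, 4, 5, 6, 7, 8, 9, 10} — every language is covered.
No single referee has all 10 languages (the largest, S3, has 8), so 2 is optimal.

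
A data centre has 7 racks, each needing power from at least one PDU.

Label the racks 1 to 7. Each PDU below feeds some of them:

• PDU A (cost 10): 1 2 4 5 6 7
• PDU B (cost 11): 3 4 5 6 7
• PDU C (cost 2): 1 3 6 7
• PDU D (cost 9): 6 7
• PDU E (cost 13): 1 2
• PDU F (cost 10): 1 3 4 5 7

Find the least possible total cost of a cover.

12

A, C together cover every rack (A ∪ C = {1, 2, 3, 4, 5, 6, 7}); total cost 10 + 2 = 12.
No covering selection has total cost below 12.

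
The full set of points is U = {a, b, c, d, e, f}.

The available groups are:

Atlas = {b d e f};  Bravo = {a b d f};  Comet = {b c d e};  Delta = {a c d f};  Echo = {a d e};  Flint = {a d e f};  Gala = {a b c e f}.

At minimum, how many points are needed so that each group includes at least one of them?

2

Take H = {a, b}. Each listed group contains at least one of these, so H is a hitting set of size 2.
No single point lies in every group, so at least 2 are needed and 2 is optimal.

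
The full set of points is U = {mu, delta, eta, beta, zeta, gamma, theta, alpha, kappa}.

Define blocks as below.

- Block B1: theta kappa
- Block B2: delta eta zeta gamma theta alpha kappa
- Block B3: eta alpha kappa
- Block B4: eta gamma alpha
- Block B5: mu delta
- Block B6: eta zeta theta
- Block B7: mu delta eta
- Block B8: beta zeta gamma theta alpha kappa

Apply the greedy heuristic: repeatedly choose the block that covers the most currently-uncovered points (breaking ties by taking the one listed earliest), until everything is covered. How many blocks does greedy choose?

3

Greedy: pick B2 (covers 7 new) → pick B5 (covers 1 new) → pick B8 (covers 1 new). Total picks: 3.
(The true minimum cover uses only 2 blocks, so greedy is not optimal here.)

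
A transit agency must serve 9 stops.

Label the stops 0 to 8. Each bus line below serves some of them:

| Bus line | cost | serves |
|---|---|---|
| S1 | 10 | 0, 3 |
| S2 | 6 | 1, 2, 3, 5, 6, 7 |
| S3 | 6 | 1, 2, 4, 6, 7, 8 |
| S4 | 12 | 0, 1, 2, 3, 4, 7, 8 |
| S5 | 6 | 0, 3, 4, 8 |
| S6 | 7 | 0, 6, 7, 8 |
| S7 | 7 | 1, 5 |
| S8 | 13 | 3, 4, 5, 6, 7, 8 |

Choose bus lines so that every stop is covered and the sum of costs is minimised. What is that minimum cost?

S2, S5 together cover every stop (S2 ∪ S5 = {0, 1, 2, 3, 4, 5, 6, 7, 8}); total cost 6 + 6 = 12.
No covering selection has total cost below 12.

12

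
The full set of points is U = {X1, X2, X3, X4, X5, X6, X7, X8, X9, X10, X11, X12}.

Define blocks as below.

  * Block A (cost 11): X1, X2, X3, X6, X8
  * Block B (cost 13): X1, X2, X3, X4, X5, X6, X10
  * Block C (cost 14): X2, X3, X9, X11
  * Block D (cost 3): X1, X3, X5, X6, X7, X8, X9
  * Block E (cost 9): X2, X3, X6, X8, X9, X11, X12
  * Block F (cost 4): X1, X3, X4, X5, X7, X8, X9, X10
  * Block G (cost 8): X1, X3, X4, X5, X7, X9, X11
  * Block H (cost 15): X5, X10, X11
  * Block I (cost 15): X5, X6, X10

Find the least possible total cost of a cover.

13

E, F together cover every point (E ∪ F = {X1, X2, X3, X4, X5, X6, X7, X8, X9, X10, X11, X12}); total cost 9 + 4 = 13.
The greedy pick D, F, E costs 16; no covering selection beats 13.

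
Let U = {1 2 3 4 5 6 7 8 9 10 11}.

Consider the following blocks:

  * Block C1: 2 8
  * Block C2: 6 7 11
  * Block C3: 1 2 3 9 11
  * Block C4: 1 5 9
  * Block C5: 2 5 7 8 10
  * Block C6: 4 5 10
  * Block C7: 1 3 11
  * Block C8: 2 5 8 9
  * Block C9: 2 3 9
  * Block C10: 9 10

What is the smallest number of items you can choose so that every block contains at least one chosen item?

H = {2, 5, 9, 11} meets every block (each contains at least one member of H), and |H| = 4.
No choice of 3 items meets every block, so 4 is the minimum.

4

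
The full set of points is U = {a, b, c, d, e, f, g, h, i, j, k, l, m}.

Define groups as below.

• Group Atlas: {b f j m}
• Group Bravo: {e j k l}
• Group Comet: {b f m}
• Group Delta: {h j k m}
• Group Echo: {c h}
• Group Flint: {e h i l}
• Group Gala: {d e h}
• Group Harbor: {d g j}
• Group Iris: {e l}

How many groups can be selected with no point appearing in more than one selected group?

Comet, Echo, Harbor, Iris are pairwise disjoint (Comet={b,f,m}; Echo={c,h}; Harbor={d,g,j}; Iris={e,l}).
Every remaining group overlaps one of these, and no 5 of the listed groups are pairwise disjoint, so 4 is the maximum.

4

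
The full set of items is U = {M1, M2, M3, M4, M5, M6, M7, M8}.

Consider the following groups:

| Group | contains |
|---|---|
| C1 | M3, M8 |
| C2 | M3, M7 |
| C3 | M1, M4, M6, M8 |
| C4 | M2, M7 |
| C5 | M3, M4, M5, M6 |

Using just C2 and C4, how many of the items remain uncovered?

Union of C2, C4 = {M2, M3, M7}.
Not covered: M1, M4, M5, M6, M8 — 5 items.

5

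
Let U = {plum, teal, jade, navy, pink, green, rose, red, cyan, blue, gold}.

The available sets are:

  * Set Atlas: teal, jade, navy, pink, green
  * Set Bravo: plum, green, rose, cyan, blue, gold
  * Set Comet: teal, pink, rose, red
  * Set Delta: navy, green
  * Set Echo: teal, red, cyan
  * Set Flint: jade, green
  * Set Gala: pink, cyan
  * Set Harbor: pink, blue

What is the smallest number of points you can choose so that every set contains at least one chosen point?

H = {teal, pink, green} meets every set (each contains at least one member of H), and |H| = 3.
The sets Echo, Flint, Harbor are pairwise disjoint, so any hitting set needs a separate point for each — at least 3. Hence 3 is optimal.

3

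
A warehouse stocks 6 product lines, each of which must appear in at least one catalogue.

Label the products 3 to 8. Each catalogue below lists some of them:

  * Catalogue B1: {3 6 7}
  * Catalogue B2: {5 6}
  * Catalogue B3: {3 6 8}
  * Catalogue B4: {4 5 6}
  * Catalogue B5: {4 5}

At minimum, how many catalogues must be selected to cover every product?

Take {B1, B3, B5}. Their union is {3, 4, 5, 6, 7, 8}, which is all 6 products.
Only B1 contains 7, so B1 is forced; the remaining 3 products need at least 2 more catalogues (each remaining catalogue adds at most 2) — so at least 3 catalogues are needed, and 3 is optimal.

3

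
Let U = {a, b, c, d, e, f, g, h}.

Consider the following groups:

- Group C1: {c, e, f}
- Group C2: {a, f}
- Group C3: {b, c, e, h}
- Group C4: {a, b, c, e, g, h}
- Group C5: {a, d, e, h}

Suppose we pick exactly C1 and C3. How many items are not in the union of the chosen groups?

Union of C1, C3 = {b, c, e, f, h}.
Not covered: a, d, g — 3 items.

3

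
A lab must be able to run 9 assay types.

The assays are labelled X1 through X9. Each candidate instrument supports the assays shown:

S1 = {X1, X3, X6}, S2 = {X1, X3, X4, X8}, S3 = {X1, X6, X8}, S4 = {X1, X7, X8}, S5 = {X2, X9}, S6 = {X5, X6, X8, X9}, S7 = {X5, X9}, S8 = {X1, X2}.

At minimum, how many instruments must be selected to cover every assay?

4

Take {S2, S4, S5, S6}. Their union is {X1, X2, X3, X4, X5, X6, X7, X8, X9}, which is all 9 assays.
No 3 of the 8 instruments cover everything (all 56 combinations miss at least one assay), so 4 is optimal.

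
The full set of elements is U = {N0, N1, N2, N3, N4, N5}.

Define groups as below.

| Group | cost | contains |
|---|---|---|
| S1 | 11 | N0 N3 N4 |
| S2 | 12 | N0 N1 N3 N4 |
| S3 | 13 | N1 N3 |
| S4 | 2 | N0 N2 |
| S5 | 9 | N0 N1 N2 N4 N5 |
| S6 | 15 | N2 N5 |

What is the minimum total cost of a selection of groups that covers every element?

S1, S5 together cover every element (S1 ∪ S5 = {N0, N1, N2, N3, N4, N5}); total cost 11 + 9 = 20.
The greedy pick S4, S5, S1 costs 22; no covering selection beats 20.

20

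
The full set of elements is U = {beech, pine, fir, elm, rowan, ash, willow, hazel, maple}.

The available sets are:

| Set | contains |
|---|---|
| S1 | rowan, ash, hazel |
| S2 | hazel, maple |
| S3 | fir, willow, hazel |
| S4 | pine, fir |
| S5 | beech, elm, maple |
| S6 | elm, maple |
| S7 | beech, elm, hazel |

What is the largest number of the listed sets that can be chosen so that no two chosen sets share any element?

3

S1, S4, S5 are pairwise disjoint (S1={rowan,ash,hazel}; S4={pine,fir}; S5={beech,elm,maple}).
Every remaining set overlaps one of these, and no 4 of the listed sets are pairwise disjoint, so 3 is the maximum.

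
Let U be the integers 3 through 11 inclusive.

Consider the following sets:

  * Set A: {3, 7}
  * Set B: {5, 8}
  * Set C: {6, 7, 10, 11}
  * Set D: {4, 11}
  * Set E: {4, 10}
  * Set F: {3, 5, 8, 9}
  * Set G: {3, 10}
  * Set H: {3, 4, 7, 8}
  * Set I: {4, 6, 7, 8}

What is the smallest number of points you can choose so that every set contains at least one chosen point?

Take T = {3, 4, 5, 7}. Each listed set contains at least one of these, so T is a hitting set of size 4.
No choice of 3 points meets every set, so 4 is the minimum.

4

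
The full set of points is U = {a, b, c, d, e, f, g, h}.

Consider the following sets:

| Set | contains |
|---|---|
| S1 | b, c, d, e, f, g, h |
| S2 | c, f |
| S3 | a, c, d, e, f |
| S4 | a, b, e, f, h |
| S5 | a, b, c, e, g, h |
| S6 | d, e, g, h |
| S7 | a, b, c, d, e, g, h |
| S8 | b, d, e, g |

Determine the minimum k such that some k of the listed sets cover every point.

2

Take {S1, S3}. Their union is {a, b, c, d, e, f, g, h}, which is all 8 points.
No single set has all 8 points (the largest, S1, has 7), so 2 is optimal.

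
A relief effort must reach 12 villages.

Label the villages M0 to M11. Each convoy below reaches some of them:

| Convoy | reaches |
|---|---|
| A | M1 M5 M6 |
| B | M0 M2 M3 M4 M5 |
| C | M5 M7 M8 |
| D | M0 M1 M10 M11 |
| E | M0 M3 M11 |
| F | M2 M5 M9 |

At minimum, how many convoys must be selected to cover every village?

Take {A, B, C, D, F}. Their union is {M0, M1, M2, M3, M4, M5, M6, M7, M8, M9, M10, M11}, which is all 12 villages.
No 4 of the 6 convoys cover everything (all 15 combinations miss at least one village), so 5 is optimal.

5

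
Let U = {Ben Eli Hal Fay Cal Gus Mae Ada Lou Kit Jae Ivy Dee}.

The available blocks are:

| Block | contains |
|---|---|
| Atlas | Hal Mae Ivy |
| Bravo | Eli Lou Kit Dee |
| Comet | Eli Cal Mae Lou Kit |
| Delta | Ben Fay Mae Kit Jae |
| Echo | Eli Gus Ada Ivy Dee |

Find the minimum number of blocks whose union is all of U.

Atlas, Comet, Delta, and Echo cover everything between them: the union {Ben, Eli, Hal, Fay, Cal, Gus, Mae, Ada, Lou, Kit, Jae, Ivy, Dee} is all of U.
Only Atlas contains Hal, so Atlas is forced; the remaining 10 items need at least 3 more blocks (each remaining block adds at most 4) — so at least 4 blocks are needed, and 4 is optimal.

4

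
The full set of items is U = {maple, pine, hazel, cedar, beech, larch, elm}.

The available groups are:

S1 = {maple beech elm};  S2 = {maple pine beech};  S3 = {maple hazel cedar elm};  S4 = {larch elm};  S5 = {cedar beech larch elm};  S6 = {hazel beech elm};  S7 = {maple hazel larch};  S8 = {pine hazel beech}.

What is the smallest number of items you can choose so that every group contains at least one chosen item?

3

H = {maple, hazel, elm} meets every group (each contains at least one member of H), and |H| = 3.
No choice of 2 items meets every group, so 3 is the minimum.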